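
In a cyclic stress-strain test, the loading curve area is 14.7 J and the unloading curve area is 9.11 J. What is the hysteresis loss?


Hysteresis loss = loading - unloading
= 14.7 - 9.11
= 5.59 J

5.59 J


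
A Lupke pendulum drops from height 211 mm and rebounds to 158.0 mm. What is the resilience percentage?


Resilience = h_rebound / h_drop * 100
= 158.0 / 211 * 100
= 74.9%

74.9%


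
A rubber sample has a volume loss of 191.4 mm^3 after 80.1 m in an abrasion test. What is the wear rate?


Rate = volume_loss / distance
= 191.4 / 80.1
= 2.39 mm^3/m

2.39 mm^3/m


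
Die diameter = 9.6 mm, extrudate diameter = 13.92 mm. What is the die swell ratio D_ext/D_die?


Die swell ratio = D_extrudate / D_die
= 13.92 / 9.6
= 1.45

Die swell = 1.45


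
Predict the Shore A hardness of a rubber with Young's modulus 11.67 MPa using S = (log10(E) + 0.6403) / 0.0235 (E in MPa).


log10(E) = 0.0235*S - 0.6403  =>  S = (log10(E) + 0.6403) / 0.0235
log10(11.67) = 1.067071
S = (1.067071 + 0.6403) / 0.0235 = 1.707371 / 0.0235
S = 72.7

Shore A = 72.7


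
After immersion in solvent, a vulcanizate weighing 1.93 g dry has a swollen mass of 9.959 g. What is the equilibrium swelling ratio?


Q = W_swollen / W_dry
Q = 9.959 / 1.93
Q = 5.16

Q = 5.16


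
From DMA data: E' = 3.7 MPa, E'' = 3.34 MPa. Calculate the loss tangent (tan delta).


tan delta = E'' / E'
= 3.34 / 3.7
= 0.9027

tan delta = 0.9027


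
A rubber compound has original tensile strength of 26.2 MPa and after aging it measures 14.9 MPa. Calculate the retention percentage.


Retention = aged / original * 100
= 14.9 / 26.2 * 100
= 56.9%

56.9%


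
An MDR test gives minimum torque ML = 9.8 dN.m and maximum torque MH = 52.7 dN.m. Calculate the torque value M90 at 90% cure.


M90 = ML + 0.9 * (MH - ML)
M90 = 9.8 + 0.9 * (52.7 - 9.8)
M90 = 9.8 + 0.9 * 42.9
M90 = 48.41 dN.m

48.41 dN.m


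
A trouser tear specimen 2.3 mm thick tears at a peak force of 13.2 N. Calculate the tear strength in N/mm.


Tear strength = force / thickness
= 13.2 / 2.3
= 5.74 N/mm

5.74 N/mm


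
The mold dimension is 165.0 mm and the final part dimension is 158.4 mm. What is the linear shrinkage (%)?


Shrinkage = (mold - part) / mold * 100
= (165.0 - 158.4) / 165.0 * 100
= 6.6 / 165.0 * 100
= 4.0%

4.0%


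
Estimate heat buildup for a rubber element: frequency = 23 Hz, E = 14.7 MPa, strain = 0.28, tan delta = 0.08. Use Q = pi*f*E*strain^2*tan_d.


Q = pi * f * E * strain^2 * tan_d
= pi * 23 * 14.7 * 0.28^2 * 0.08
= pi * 23 * 14.7 * 0.0784 * 0.08
= 6.6619

Q = 6.6619


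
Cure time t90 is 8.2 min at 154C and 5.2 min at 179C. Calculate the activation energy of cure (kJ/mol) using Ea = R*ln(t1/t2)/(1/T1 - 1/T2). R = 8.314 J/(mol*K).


T1 = 427.15 K, T2 = 452.15 K
1/T1 - 1/T2 = 1.2944e-04
ln(t1/t2) = ln(8.2/5.2) = 0.4555
Ea = 8.314 * 0.4555 / 1.2944e-04 = 29254.8588 J/mol
Ea = 29.25 kJ/mol

29.25 kJ/mol


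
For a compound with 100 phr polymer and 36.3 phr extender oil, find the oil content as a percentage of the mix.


Oil % = oil / (100 + oil) * 100
= 36.3 / (100 + 36.3) * 100
= 36.3 / 136.3 * 100
= 26.63%

26.63%


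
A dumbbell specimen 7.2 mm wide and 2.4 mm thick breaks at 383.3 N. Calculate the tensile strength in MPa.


Area = width * thickness = 7.2 * 2.4 = 17.28 mm^2
TS = force / area = 383.3 / 17.28 = 22.18 MPa

22.18 MPa


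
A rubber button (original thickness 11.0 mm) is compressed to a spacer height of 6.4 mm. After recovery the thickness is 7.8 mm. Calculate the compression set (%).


CS = (t0 - recovered) / (t0 - ts) * 100
= (11.0 - 7.8) / (11.0 - 6.4) * 100
= 3.2 / 4.6 * 100
= 69.6%

69.6%


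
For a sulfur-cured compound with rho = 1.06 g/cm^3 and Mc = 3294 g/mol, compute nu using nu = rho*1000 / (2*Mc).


nu = rho * 1000 / (2 * Mc)
nu = 1.06 * 1000 / (2 * 3294)
nu = 1060.0 / 6588
nu = 0.1609 mol/L

0.1609 mol/L


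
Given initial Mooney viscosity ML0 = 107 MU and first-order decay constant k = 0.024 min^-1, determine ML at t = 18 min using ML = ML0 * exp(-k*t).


ML = ML0 * exp(-k * t)
ML = 107 * exp(-0.024 * 18)
ML = 107 * 0.6492
ML = 69.47 MU

69.47 MU


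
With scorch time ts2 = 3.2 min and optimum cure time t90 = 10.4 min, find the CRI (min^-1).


CRI = 100 / (t90 - ts2)
= 100 / (10.4 - 3.2)
= 100 / 7.2
= 13.89 min^-1

13.89 min^-1


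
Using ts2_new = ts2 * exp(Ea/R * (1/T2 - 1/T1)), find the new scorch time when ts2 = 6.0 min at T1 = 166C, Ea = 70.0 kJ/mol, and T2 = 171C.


Convert temperatures: T1 = 166 + 273.15 = 439.15 K, T2 = 171 + 273.15 = 444.15 K
ts2_new = 6.0 * exp(70000 / 8.314 * (1/444.15 - 1/439.15))
1/T2 - 1/T1 = -2.5635e-05
ts2_new = 4.84 min

4.84 min


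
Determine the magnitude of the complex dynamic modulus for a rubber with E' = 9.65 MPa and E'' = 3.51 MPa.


|E*| = sqrt(E'^2 + E''^2)
= sqrt(9.65^2 + 3.51^2)
= sqrt(93.1225 + 12.3201)
= 10.269 MPa

10.269 MPa


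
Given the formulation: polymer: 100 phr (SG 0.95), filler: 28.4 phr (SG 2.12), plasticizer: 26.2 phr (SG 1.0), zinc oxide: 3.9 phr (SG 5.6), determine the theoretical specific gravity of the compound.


Sum of weights = 158.5
Volume contributions:
  polymer: 100/0.95 = 105.2632
  filler: 28.4/2.12 = 13.3962
  plasticizer: 26.2/1.0 = 26.2000
  zinc oxide: 3.9/5.6 = 0.6964
Sum of volumes = 145.5558
SG = 158.5 / 145.5558 = 1.089

SG = 1.089


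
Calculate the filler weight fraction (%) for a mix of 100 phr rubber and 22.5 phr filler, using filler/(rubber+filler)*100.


Filler % = filler / (rubber + filler) * 100
= 22.5 / (100 + 22.5) * 100
= 22.5 / 122.5 * 100
= 18.37%

18.37%


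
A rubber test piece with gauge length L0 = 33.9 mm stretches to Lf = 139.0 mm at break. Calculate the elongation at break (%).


Elongation = (Lf - L0) / L0 * 100
= (139.0 - 33.9) / 33.9 * 100
= 105.1 / 33.9 * 100
= 310.0%

310.0%


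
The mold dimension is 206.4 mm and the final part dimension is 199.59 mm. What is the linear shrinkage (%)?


Shrinkage = (mold - part) / mold * 100
= (206.4 - 199.59) / 206.4 * 100
= 6.81 / 206.4 * 100
= 3.3%

3.3%


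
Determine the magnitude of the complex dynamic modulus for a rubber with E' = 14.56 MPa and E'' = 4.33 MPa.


|E*| = sqrt(E'^2 + E''^2)
= sqrt(14.56^2 + 4.33^2)
= sqrt(211.9936 + 18.7489)
= 15.19 MPa

15.19 MPa


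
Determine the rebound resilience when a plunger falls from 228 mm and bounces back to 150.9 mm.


Resilience = h_rebound / h_drop * 100
= 150.9 / 228 * 100
= 66.2%

66.2%


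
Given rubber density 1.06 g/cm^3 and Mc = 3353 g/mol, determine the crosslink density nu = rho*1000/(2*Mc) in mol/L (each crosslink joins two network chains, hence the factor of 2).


nu = rho * 1000 / (2 * Mc)
nu = 1.06 * 1000 / (2 * 3353)
nu = 1060.0 / 6706
nu = 0.1581 mol/L

0.1581 mol/L


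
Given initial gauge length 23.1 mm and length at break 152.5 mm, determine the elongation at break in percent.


Elongation = (Lf - L0) / L0 * 100
= (152.5 - 23.1) / 23.1 * 100
= 129.4 / 23.1 * 100
= 560.2%

560.2%


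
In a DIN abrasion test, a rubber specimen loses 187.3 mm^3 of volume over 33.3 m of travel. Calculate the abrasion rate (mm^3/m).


Rate = volume_loss / distance
= 187.3 / 33.3
= 5.625 mm^3/m

5.625 mm^3/m


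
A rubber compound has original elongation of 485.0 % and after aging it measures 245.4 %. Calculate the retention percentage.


Retention = aged / original * 100
= 245.4 / 485.0 * 100
= 50.6%

50.6%


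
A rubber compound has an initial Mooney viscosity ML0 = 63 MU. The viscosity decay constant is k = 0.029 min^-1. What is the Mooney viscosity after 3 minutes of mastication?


ML = ML0 * exp(-k * t)
ML = 63 * exp(-0.029 * 3)
ML = 63 * 0.9167
ML = 57.75 MU

57.75 MU


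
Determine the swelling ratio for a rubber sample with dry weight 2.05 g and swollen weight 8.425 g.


Q = W_swollen / W_dry
Q = 8.425 / 2.05
Q = 4.11

Q = 4.11


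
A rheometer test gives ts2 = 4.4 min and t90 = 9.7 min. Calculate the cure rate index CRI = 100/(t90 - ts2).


CRI = 100 / (t90 - ts2)
= 100 / (9.7 - 4.4)
= 100 / 5.3
= 18.87 min^-1

18.87 min^-1


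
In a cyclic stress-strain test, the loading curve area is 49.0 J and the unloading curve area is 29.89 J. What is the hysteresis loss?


Hysteresis loss = loading - unloading
= 49.0 - 29.89
= 19.11 J

19.11 J


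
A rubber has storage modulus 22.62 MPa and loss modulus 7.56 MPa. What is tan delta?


tan delta = E'' / E'
= 7.56 / 22.62
= 0.3342

tan delta = 0.3342


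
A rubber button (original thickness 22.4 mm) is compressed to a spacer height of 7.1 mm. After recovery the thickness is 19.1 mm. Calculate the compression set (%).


CS = (t0 - recovered) / (t0 - ts) * 100
= (22.4 - 19.1) / (22.4 - 7.1) * 100
= 3.3 / 15.3 * 100
= 21.6%

21.6%


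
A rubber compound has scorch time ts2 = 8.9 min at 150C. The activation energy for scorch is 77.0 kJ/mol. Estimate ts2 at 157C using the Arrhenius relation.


Convert temperatures: T1 = 150 + 273.15 = 423.15 K, T2 = 157 + 273.15 = 430.15 K
ts2_new = 8.9 * exp(77000 / 8.314 * (1/430.15 - 1/423.15))
1/T2 - 1/T1 = -3.8458e-05
ts2_new = 6.23 min

6.23 min


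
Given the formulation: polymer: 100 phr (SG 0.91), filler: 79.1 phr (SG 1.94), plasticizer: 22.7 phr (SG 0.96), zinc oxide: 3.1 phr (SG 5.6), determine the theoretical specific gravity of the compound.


Sum of weights = 204.9
Volume contributions:
  polymer: 100/0.91 = 109.8901
  filler: 79.1/1.94 = 40.7732
  plasticizer: 22.7/0.96 = 23.6458
  zinc oxide: 3.1/5.6 = 0.5536
Sum of volumes = 174.8627
SG = 204.9 / 174.8627 = 1.172

SG = 1.172


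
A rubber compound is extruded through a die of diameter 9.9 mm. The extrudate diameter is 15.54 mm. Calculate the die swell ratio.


Die swell ratio = D_extrudate / D_die
= 15.54 / 9.9
= 1.57

Die swell = 1.57


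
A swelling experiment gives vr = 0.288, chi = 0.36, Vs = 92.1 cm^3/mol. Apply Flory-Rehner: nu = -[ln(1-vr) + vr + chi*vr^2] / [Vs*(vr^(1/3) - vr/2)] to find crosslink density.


ln(1 - vr) = ln(1 - 0.288) = -0.3397
Numerator = -((-0.3397) + 0.288 + 0.36 * 0.288^2) = 0.0218
Denominator = 92.1 * (0.288^(1/3) - 0.288/2) = 47.5591
nu = 0.0218 / 47.5591 = 4.5875e-04 mol/cm^3

4.5875e-04 mol/cm^3


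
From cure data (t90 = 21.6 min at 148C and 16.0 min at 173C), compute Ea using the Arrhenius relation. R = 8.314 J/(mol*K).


T1 = 421.15 K, T2 = 446.15 K
1/T1 - 1/T2 = 1.3305e-04
ln(t1/t2) = ln(21.6/16.0) = 0.3001
Ea = 8.314 * 0.3001 / 1.3305e-04 = 18752.5510 J/mol
Ea = 18.75 kJ/mol

18.75 kJ/mol


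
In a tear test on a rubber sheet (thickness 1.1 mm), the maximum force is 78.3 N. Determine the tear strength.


Tear strength = force / thickness
= 78.3 / 1.1
= 71.18 N/mm

71.18 N/mm


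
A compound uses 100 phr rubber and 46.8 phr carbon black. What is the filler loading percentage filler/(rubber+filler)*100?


Filler % = filler / (rubber + filler) * 100
= 46.8 / (100 + 46.8) * 100
= 46.8 / 146.8 * 100
= 31.88%

31.88%


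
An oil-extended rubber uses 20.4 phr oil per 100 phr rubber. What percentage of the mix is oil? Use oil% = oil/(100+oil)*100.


Oil % = oil / (100 + oil) * 100
= 20.4 / (100 + 20.4) * 100
= 20.4 / 120.4 * 100
= 16.94%

16.94%


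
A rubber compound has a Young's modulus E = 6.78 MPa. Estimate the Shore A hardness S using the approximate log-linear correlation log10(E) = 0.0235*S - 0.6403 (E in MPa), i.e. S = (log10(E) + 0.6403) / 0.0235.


log10(E) = 0.0235*S - 0.6403  =>  S = (log10(E) + 0.6403) / 0.0235
log10(6.78) = 0.831230
S = (0.831230 + 0.6403) / 0.0235 = 1.471530 / 0.0235
S = 62.6

Shore A = 62.6


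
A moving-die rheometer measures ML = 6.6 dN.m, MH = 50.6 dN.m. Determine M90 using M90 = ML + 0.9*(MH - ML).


M90 = ML + 0.9 * (MH - ML)
M90 = 6.6 + 0.9 * (50.6 - 6.6)
M90 = 6.6 + 0.9 * 44.0
M90 = 46.2 dN.m

46.2 dN.m


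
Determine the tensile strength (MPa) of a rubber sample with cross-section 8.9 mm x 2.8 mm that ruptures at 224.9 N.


Area = width * thickness = 8.9 * 2.8 = 24.92 mm^2
TS = force / area = 224.9 / 24.92 = 9.02 MPa

9.02 MPa


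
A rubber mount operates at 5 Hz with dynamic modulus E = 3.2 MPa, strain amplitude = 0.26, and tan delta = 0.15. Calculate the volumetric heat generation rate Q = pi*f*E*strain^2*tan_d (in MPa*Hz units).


Q = pi * f * E * strain^2 * tan_d
= pi * 5 * 3.2 * 0.26^2 * 0.15
= pi * 5 * 3.2 * 0.0676 * 0.15
= 0.5097

Q = 0.5097


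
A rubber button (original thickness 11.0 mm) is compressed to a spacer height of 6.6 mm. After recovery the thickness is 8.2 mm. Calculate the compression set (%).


CS = (t0 - recovered) / (t0 - ts) * 100
= (11.0 - 8.2) / (11.0 - 6.6) * 100
= 2.8 / 4.4 * 100
= 63.6%

63.6%


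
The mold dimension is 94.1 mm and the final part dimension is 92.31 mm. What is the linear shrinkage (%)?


Shrinkage = (mold - part) / mold * 100
= (94.1 - 92.31) / 94.1 * 100
= 1.79 / 94.1 * 100
= 1.9%

1.9%


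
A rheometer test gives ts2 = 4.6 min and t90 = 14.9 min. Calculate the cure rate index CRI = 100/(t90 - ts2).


CRI = 100 / (t90 - ts2)
= 100 / (14.9 - 4.6)
= 100 / 10.3
= 9.71 min^-1

9.71 min^-1


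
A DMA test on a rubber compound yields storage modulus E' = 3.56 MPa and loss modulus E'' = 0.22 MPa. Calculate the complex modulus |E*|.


|E*| = sqrt(E'^2 + E''^2)
= sqrt(3.56^2 + 0.22^2)
= sqrt(12.6736 + 0.0484)
= 3.567 MPa

3.567 MPa


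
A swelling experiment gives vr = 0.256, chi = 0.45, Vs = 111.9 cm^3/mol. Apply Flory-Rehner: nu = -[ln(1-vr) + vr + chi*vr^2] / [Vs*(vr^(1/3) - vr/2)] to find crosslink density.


ln(1 - vr) = ln(1 - 0.256) = -0.2957
Numerator = -((-0.2957) + 0.256 + 0.45 * 0.256^2) = 0.0102
Denominator = 111.9 * (0.256^(1/3) - 0.256/2) = 56.7289
nu = 0.0102 / 56.7289 = 1.8021e-04 mol/cm^3

1.8021e-04 mol/cm^3


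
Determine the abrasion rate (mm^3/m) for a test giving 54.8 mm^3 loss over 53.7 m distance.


Rate = volume_loss / distance
= 54.8 / 53.7
= 1.02 mm^3/m

1.02 mm^3/m


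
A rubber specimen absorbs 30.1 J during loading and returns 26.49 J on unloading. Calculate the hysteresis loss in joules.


Hysteresis loss = loading - unloading
= 30.1 - 26.49
= 3.61 J

3.61 J


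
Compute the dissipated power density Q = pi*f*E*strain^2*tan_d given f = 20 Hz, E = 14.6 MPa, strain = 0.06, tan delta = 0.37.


Q = pi * f * E * strain^2 * tan_d
= pi * 20 * 14.6 * 0.06^2 * 0.37
= pi * 20 * 14.6 * 0.0036 * 0.37
= 1.2219

Q = 1.2219


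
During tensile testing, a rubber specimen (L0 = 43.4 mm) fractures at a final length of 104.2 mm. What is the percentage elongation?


Elongation = (Lf - L0) / L0 * 100
= (104.2 - 43.4) / 43.4 * 100
= 60.8 / 43.4 * 100
= 140.1%

140.1%


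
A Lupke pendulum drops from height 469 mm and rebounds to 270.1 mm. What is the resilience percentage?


Resilience = h_rebound / h_drop * 100
= 270.1 / 469 * 100
= 57.6%

57.6%


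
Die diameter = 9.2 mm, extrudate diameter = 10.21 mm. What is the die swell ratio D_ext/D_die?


Die swell ratio = D_extrudate / D_die
= 10.21 / 9.2
= 1.11

Die swell = 1.11


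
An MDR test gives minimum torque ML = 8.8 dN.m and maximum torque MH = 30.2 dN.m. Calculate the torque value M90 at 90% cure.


M90 = ML + 0.9 * (MH - ML)
M90 = 8.8 + 0.9 * (30.2 - 8.8)
M90 = 8.8 + 0.9 * 21.4
M90 = 28.06 dN.m

28.06 dN.m


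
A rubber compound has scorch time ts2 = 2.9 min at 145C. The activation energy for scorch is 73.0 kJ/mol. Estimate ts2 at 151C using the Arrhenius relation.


Convert temperatures: T1 = 145 + 273.15 = 418.15 K, T2 = 151 + 273.15 = 424.15 K
ts2_new = 2.9 * exp(73000 / 8.314 * (1/424.15 - 1/418.15))
1/T2 - 1/T1 = -3.3830e-05
ts2_new = 2.15 min

2.15 min


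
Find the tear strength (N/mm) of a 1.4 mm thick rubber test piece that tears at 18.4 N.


Tear strength = force / thickness
= 18.4 / 1.4
= 13.14 N/mm

13.14 N/mm


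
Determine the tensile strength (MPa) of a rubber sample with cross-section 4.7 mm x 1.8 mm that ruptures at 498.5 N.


Area = width * thickness = 4.7 * 1.8 = 8.46 mm^2
TS = force / area = 498.5 / 8.46 = 58.92 MPa

58.92 MPa


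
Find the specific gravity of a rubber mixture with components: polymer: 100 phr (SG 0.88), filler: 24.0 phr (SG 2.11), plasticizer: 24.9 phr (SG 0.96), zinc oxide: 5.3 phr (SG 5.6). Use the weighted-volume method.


Sum of weights = 154.2
Volume contributions:
  polymer: 100/0.88 = 113.6364
  filler: 24.0/2.11 = 11.3744
  plasticizer: 24.9/0.96 = 25.9375
  zinc oxide: 5.3/5.6 = 0.9464
Sum of volumes = 151.8947
SG = 154.2 / 151.8947 = 1.015

SG = 1.015


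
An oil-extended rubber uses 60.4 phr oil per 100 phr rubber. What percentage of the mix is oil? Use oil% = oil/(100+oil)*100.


Oil % = oil / (100 + oil) * 100
= 60.4 / (100 + 60.4) * 100
= 60.4 / 160.4 * 100
= 37.66%

37.66%


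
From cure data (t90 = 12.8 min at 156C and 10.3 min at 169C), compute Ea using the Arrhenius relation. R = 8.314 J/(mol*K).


T1 = 429.15 K, T2 = 442.15 K
1/T1 - 1/T2 = 6.8512e-05
ln(t1/t2) = ln(12.8/10.3) = 0.2173
Ea = 8.314 * 0.2173 / 6.8512e-05 = 26369.8519 J/mol
Ea = 26.37 kJ/mol

26.37 kJ/mol


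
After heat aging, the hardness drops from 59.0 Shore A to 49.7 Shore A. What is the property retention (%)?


Retention = aged / original * 100
= 49.7 / 59.0 * 100
= 84.2%

84.2%


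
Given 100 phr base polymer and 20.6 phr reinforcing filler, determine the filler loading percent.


Filler % = filler / (rubber + filler) * 100
= 20.6 / (100 + 20.6) * 100
= 20.6 / 120.6 * 100
= 17.08%

17.08%


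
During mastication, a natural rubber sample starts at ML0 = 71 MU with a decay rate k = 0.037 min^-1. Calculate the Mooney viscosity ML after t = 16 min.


ML = ML0 * exp(-k * t)
ML = 71 * exp(-0.037 * 16)
ML = 71 * 0.5532
ML = 39.28 MU

39.28 MU


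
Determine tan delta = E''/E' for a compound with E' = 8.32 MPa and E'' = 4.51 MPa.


tan delta = E'' / E'
= 4.51 / 8.32
= 0.5421

tan delta = 0.5421


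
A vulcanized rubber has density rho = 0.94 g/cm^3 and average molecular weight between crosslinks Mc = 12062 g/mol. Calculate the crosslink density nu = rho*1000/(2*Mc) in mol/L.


nu = rho * 1000 / (2 * Mc)
nu = 0.94 * 1000 / (2 * 12062)
nu = 940.0 / 24124
nu = 0.0390 mol/L

0.0390 mol/L


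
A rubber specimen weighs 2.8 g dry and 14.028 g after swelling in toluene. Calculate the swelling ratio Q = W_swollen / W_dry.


Q = W_swollen / W_dry
Q = 14.028 / 2.8
Q = 5.01

Q = 5.01


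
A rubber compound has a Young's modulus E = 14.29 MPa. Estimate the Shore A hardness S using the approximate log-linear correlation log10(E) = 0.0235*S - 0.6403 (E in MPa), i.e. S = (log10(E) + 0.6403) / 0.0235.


log10(E) = 0.0235*S - 0.6403  =>  S = (log10(E) + 0.6403) / 0.0235
log10(14.29) = 1.155032
S = (1.155032 + 0.6403) / 0.0235 = 1.795332 / 0.0235
S = 76.4

Shore A = 76.4


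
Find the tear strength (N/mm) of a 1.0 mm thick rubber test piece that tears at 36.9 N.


Tear strength = force / thickness
= 36.9 / 1.0
= 36.9 N/mm

36.9 N/mm


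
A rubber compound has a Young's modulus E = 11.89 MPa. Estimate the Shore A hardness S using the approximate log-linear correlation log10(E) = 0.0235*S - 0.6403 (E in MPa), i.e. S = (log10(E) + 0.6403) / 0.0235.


log10(E) = 0.0235*S - 0.6403  =>  S = (log10(E) + 0.6403) / 0.0235
log10(11.89) = 1.075182
S = (1.075182 + 0.6403) / 0.0235 = 1.715482 / 0.0235
S = 73.0

Shore A = 73.0


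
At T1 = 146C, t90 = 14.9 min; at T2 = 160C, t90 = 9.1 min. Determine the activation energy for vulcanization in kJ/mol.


T1 = 419.15 K, T2 = 433.15 K
1/T1 - 1/T2 = 7.7112e-05
ln(t1/t2) = ln(14.9/9.1) = 0.4931
Ea = 8.314 * 0.4931 / 7.7112e-05 = 53163.4492 J/mol
Ea = 53.16 kJ/mol

53.16 kJ/mol


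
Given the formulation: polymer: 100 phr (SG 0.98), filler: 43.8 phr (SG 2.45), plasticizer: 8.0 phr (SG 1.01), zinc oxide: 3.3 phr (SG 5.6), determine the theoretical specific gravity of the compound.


Sum of weights = 155.1
Volume contributions:
  polymer: 100/0.98 = 102.0408
  filler: 43.8/2.45 = 17.8776
  plasticizer: 8.0/1.01 = 7.9208
  zinc oxide: 3.3/5.6 = 0.5893
Sum of volumes = 128.4284
SG = 155.1 / 128.4284 = 1.208

SG = 1.208


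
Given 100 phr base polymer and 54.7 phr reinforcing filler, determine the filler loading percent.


Filler % = filler / (rubber + filler) * 100
= 54.7 / (100 + 54.7) * 100
= 54.7 / 154.7 * 100
= 35.36%

35.36%


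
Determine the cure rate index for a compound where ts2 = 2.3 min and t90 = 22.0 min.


CRI = 100 / (t90 - ts2)
= 100 / (22.0 - 2.3)
= 100 / 19.7
= 5.08 min^-1

5.08 min^-1


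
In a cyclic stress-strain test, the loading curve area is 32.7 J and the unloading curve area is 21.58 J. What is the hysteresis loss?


Hysteresis loss = loading - unloading
= 32.7 - 21.58
= 11.12 J

11.12 J


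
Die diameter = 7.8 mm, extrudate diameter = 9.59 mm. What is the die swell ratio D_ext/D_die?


Die swell ratio = D_extrudate / D_die
= 9.59 / 7.8
= 1.229

Die swell = 1.229


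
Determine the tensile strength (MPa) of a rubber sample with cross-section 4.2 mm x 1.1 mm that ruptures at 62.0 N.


Area = width * thickness = 4.2 * 1.1 = 4.62 mm^2
TS = force / area = 62.0 / 4.62 = 13.42 MPa

13.42 MPa


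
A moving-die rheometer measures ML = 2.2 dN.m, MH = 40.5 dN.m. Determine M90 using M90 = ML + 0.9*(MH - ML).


M90 = ML + 0.9 * (MH - ML)
M90 = 2.2 + 0.9 * (40.5 - 2.2)
M90 = 2.2 + 0.9 * 38.3
M90 = 36.67 dN.m

36.67 dN.m


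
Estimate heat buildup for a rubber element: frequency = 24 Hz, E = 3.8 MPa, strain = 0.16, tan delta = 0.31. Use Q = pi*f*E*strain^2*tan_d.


Q = pi * f * E * strain^2 * tan_d
= pi * 24 * 3.8 * 0.16^2 * 0.31
= pi * 24 * 3.8 * 0.0256 * 0.31
= 2.2738

Q = 2.2738


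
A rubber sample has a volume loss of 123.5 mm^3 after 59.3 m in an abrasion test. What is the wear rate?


Rate = volume_loss / distance
= 123.5 / 59.3
= 2.083 mm^3/m

2.083 mm^3/m


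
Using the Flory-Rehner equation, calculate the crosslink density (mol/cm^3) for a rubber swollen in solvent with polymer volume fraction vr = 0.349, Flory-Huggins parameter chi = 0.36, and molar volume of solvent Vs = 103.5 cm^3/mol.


ln(1 - vr) = ln(1 - 0.349) = -0.4292
Numerator = -((-0.4292) + 0.349 + 0.36 * 0.349^2) = 0.0364
Denominator = 103.5 * (0.349^(1/3) - 0.349/2) = 54.8093
nu = 0.0364 / 54.8093 = 6.6407e-04 mol/cm^3

6.6407e-04 mol/cm^3


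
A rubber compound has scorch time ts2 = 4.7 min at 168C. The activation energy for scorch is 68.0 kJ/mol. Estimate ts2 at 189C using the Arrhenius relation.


Convert temperatures: T1 = 168 + 273.15 = 441.15 K, T2 = 189 + 273.15 = 462.15 K
ts2_new = 4.7 * exp(68000 / 8.314 * (1/462.15 - 1/441.15))
1/T2 - 1/T1 = -1.0300e-04
ts2_new = 2.02 min

2.02 min


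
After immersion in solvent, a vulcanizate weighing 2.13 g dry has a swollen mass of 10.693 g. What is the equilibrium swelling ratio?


Q = W_swollen / W_dry
Q = 10.693 / 2.13
Q = 5.02

Q = 5.02


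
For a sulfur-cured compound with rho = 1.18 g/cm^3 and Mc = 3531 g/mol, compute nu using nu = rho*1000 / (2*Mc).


nu = rho * 1000 / (2 * Mc)
nu = 1.18 * 1000 / (2 * 3531)
nu = 1180.0 / 7062
nu = 0.1671 mol/L

0.1671 mol/L


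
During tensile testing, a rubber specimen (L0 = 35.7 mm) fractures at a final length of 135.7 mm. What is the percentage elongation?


Elongation = (Lf - L0) / L0 * 100
= (135.7 - 35.7) / 35.7 * 100
= 100.0 / 35.7 * 100
= 280.1%

280.1%


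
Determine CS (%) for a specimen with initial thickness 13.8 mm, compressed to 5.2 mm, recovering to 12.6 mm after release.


CS = (t0 - recovered) / (t0 - ts) * 100
= (13.8 - 12.6) / (13.8 - 5.2) * 100
= 1.2 / 8.6 * 100
= 14.0%

14.0%


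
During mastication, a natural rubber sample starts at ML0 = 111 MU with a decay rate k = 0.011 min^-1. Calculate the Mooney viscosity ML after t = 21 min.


ML = ML0 * exp(-k * t)
ML = 111 * exp(-0.011 * 21)
ML = 111 * 0.7937
ML = 88.11 MU

88.11 MU


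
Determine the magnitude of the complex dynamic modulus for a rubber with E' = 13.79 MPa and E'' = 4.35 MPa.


|E*| = sqrt(E'^2 + E''^2)
= sqrt(13.79^2 + 4.35^2)
= sqrt(190.1641 + 18.9225)
= 14.46 MPa

14.46 MPa


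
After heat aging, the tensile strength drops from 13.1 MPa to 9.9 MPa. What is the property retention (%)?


Retention = aged / original * 100
= 9.9 / 13.1 * 100
= 75.6%

75.6%


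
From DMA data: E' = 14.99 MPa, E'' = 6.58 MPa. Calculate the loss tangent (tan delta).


tan delta = E'' / E'
= 6.58 / 14.99
= 0.439

tan delta = 0.439


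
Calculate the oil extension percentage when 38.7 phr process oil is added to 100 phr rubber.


Oil % = oil / (100 + oil) * 100
= 38.7 / (100 + 38.7) * 100
= 38.7 / 138.7 * 100
= 27.9%

27.9%


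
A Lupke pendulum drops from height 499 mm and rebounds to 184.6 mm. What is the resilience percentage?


Resilience = h_rebound / h_drop * 100
= 184.6 / 499 * 100
= 37.0%

37.0%


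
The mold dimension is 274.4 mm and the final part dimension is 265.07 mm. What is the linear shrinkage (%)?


Shrinkage = (mold - part) / mold * 100
= (274.4 - 265.07) / 274.4 * 100
= 9.33 / 274.4 * 100
= 3.4%

3.4%


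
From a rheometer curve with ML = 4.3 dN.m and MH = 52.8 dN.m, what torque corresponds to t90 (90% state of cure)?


M90 = ML + 0.9 * (MH - ML)
M90 = 4.3 + 0.9 * (52.8 - 4.3)
M90 = 4.3 + 0.9 * 48.5
M90 = 47.95 dN.m

47.95 dN.m


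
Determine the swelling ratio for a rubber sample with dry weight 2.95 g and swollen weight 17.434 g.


Q = W_swollen / W_dry
Q = 17.434 / 2.95
Q = 5.91

Q = 5.91


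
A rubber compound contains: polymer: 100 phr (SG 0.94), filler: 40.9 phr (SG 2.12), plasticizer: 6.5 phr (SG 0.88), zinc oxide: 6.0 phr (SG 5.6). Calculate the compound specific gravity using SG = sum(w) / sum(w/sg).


Sum of weights = 153.4
Volume contributions:
  polymer: 100/0.94 = 106.3830
  filler: 40.9/2.12 = 19.2925
  plasticizer: 6.5/0.88 = 7.3864
  zinc oxide: 6.0/5.6 = 1.0714
Sum of volumes = 134.1332
SG = 153.4 / 134.1332 = 1.144

SG = 1.144


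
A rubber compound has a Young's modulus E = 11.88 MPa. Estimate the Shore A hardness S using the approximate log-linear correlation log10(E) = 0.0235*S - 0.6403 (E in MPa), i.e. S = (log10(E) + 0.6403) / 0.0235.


log10(E) = 0.0235*S - 0.6403  =>  S = (log10(E) + 0.6403) / 0.0235
log10(11.88) = 1.074816
S = (1.074816 + 0.6403) / 0.0235 = 1.715116 / 0.0235
S = 73.0

Shore A = 73.0


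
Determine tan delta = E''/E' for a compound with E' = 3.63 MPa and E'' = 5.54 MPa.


tan delta = E'' / E'
= 5.54 / 3.63
= 1.5262

tan delta = 1.5262


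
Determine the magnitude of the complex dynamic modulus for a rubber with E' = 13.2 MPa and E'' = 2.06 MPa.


|E*| = sqrt(E'^2 + E''^2)
= sqrt(13.2^2 + 2.06^2)
= sqrt(174.2400 + 4.2436)
= 13.36 MPa

13.36 MPa


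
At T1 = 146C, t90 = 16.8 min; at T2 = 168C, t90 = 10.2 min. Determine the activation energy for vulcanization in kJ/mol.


T1 = 419.15 K, T2 = 441.15 K
1/T1 - 1/T2 = 1.1898e-04
ln(t1/t2) = ln(16.8/10.2) = 0.4990
Ea = 8.314 * 0.4990 / 1.1898e-04 = 34868.7156 J/mol
Ea = 34.87 kJ/mol

34.87 kJ/mol


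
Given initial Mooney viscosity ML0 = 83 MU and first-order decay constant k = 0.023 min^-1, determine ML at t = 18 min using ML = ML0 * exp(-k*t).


ML = ML0 * exp(-k * t)
ML = 83 * exp(-0.023 * 18)
ML = 83 * 0.6610
ML = 54.86 MU

54.86 MU


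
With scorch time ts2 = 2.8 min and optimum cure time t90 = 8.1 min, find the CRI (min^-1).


CRI = 100 / (t90 - ts2)
= 100 / (8.1 - 2.8)
= 100 / 5.3
= 18.87 min^-1

18.87 min^-1


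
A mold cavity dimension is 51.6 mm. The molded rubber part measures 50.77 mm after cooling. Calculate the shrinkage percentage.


Shrinkage = (mold - part) / mold * 100
= (51.6 - 50.77) / 51.6 * 100
= 0.83 / 51.6 * 100
= 1.61%

1.61%


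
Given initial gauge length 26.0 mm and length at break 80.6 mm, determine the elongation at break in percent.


Elongation = (Lf - L0) / L0 * 100
= (80.6 - 26.0) / 26.0 * 100
= 54.6 / 26.0 * 100
= 210.0%

210.0%


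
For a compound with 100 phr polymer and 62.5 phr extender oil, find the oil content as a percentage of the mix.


Oil % = oil / (100 + oil) * 100
= 62.5 / (100 + 62.5) * 100
= 62.5 / 162.5 * 100
= 38.46%

38.46%


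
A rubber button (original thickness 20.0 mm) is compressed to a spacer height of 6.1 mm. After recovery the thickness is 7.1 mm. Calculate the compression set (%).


CS = (t0 - recovered) / (t0 - ts) * 100
= (20.0 - 7.1) / (20.0 - 6.1) * 100
= 12.9 / 13.9 * 100
= 92.8%

92.8%


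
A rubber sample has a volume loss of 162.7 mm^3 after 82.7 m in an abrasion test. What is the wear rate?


Rate = volume_loss / distance
= 162.7 / 82.7
= 1.967 mm^3/m

1.967 mm^3/m


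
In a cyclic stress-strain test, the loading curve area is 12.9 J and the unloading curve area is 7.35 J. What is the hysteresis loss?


Hysteresis loss = loading - unloading
= 12.9 - 7.35
= 5.55 J

5.55 J


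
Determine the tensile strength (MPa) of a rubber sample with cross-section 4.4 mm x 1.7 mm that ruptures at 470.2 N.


Area = width * thickness = 4.4 * 1.7 = 7.48 mm^2
TS = force / area = 470.2 / 7.48 = 62.86 MPa

62.86 MPa


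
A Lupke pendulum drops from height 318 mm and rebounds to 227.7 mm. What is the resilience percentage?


Resilience = h_rebound / h_drop * 100
= 227.7 / 318 * 100
= 71.6%

71.6%


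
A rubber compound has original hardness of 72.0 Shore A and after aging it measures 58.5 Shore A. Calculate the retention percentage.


Retention = aged / original * 100
= 58.5 / 72.0 * 100
= 81.2%

81.2%


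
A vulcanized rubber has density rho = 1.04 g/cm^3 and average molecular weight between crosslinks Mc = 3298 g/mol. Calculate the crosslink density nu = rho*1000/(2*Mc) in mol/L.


nu = rho * 1000 / (2 * Mc)
nu = 1.04 * 1000 / (2 * 3298)
nu = 1040.0 / 6596
nu = 0.1577 mol/L

0.1577 mol/L


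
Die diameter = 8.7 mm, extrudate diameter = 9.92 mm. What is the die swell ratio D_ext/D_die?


Die swell ratio = D_extrudate / D_die
= 9.92 / 8.7
= 1.14

Die swell = 1.14


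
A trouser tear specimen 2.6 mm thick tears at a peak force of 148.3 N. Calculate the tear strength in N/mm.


Tear strength = force / thickness
= 148.3 / 2.6
= 57.04 N/mm

57.04 N/mm


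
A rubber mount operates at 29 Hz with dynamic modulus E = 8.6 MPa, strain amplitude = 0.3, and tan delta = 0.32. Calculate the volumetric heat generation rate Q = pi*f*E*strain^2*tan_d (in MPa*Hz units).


Q = pi * f * E * strain^2 * tan_d
= pi * 29 * 8.6 * 0.3^2 * 0.32
= pi * 29 * 8.6 * 0.0900 * 0.32
= 22.5652

Q = 22.5652


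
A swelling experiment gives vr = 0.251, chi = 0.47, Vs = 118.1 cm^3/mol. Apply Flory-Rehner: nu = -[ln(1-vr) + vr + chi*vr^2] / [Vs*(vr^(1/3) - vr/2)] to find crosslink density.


ln(1 - vr) = ln(1 - 0.251) = -0.2890
Numerator = -((-0.2890) + 0.251 + 0.47 * 0.251^2) = 0.0084
Denominator = 118.1 * (0.251^(1/3) - 0.251/2) = 59.6759
nu = 0.0084 / 59.6759 = 1.4086e-04 mol/cm^3

1.4086e-04 mol/cm^3


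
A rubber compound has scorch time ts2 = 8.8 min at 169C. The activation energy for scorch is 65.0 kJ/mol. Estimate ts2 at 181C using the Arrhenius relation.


Convert temperatures: T1 = 169 + 273.15 = 442.15 K, T2 = 181 + 273.15 = 454.15 K
ts2_new = 8.8 * exp(65000 / 8.314 * (1/454.15 - 1/442.15))
1/T2 - 1/T1 = -5.9760e-05
ts2_new = 5.52 min

5.52 min


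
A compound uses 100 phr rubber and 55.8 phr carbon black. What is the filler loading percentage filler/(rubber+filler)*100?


Filler % = filler / (rubber + filler) * 100
= 55.8 / (100 + 55.8) * 100
= 55.8 / 155.8 * 100
= 35.82%

35.82%


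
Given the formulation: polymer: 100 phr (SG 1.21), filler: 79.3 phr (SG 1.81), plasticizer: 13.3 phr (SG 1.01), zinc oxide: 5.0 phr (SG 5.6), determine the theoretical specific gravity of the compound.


Sum of weights = 197.6
Volume contributions:
  polymer: 100/1.21 = 82.6446
  filler: 79.3/1.81 = 43.8122
  plasticizer: 13.3/1.01 = 13.1683
  zinc oxide: 5.0/5.6 = 0.8929
Sum of volumes = 140.5180
SG = 197.6 / 140.5180 = 1.406

SG = 1.406


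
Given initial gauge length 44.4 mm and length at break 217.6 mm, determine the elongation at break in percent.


Elongation = (Lf - L0) / L0 * 100
= (217.6 - 44.4) / 44.4 * 100
= 173.2 / 44.4 * 100
= 390.1%

390.1%


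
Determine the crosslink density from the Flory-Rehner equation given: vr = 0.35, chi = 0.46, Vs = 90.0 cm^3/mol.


ln(1 - vr) = ln(1 - 0.35) = -0.4308
Numerator = -((-0.4308) + 0.35 + 0.46 * 0.35^2) = 0.0244
Denominator = 90.0 * (0.35^(1/3) - 0.35/2) = 47.6757
nu = 0.0244 / 47.6757 = 5.1248e-04 mol/cm^3

5.1248e-04 mol/cm^3


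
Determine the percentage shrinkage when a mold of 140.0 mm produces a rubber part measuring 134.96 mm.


Shrinkage = (mold - part) / mold * 100
= (140.0 - 134.96) / 140.0 * 100
= 5.04 / 140.0 * 100
= 3.6%

3.6%


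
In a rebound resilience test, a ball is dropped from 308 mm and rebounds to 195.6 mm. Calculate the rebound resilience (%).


Resilience = h_rebound / h_drop * 100
= 195.6 / 308 * 100
= 63.5%

63.5%


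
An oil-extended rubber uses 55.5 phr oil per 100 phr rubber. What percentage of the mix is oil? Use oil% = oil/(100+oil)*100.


Oil % = oil / (100 + oil) * 100
= 55.5 / (100 + 55.5) * 100
= 55.5 / 155.5 * 100
= 35.69%

35.69%


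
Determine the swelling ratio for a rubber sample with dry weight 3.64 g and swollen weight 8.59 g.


Q = W_swollen / W_dry
Q = 8.59 / 3.64
Q = 2.36

Q = 2.36


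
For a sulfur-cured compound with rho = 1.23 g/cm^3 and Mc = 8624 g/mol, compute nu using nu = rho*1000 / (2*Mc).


nu = rho * 1000 / (2 * Mc)
nu = 1.23 * 1000 / (2 * 8624)
nu = 1230.0 / 17248
nu = 0.0713 mol/L

0.0713 mol/L


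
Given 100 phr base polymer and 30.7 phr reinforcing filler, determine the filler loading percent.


Filler % = filler / (rubber + filler) * 100
= 30.7 / (100 + 30.7) * 100
= 30.7 / 130.7 * 100
= 23.49%

23.49%


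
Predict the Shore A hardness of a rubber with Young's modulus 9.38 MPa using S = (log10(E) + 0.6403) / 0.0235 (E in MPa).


log10(E) = 0.0235*S - 0.6403  =>  S = (log10(E) + 0.6403) / 0.0235
log10(9.38) = 0.972203
S = (0.972203 + 0.6403) / 0.0235 = 1.612503 / 0.0235
S = 68.6

Shore A = 68.6


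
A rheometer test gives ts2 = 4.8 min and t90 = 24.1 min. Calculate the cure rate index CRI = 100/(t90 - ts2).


CRI = 100 / (t90 - ts2)
= 100 / (24.1 - 4.8)
= 100 / 19.3
= 5.18 min^-1

5.18 min^-1


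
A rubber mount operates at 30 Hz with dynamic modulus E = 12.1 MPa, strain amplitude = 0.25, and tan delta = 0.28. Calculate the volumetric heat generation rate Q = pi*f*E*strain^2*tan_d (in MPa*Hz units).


Q = pi * f * E * strain^2 * tan_d
= pi * 30 * 12.1 * 0.25^2 * 0.28
= pi * 30 * 12.1 * 0.0625 * 0.28
= 19.9570

Q = 19.9570


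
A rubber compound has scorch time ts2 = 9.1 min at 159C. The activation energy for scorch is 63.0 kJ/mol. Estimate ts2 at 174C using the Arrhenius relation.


Convert temperatures: T1 = 159 + 273.15 = 432.15 K, T2 = 174 + 273.15 = 447.15 K
ts2_new = 9.1 * exp(63000 / 8.314 * (1/447.15 - 1/432.15))
1/T2 - 1/T1 = -7.7625e-05
ts2_new = 5.05 min

5.05 min


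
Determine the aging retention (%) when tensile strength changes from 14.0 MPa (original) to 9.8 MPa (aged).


Retention = aged / original * 100
= 9.8 / 14.0 * 100
= 70.0%

70.0%


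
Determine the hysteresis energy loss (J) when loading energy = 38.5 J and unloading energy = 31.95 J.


Hysteresis loss = loading - unloading
= 38.5 - 31.95
= 6.55 J

6.55 J


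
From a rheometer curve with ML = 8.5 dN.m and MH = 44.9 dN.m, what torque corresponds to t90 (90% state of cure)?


M90 = ML + 0.9 * (MH - ML)
M90 = 8.5 + 0.9 * (44.9 - 8.5)
M90 = 8.5 + 0.9 * 36.4
M90 = 41.26 dN.m

41.26 dN.m


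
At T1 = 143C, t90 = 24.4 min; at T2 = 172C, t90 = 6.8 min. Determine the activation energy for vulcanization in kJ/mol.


T1 = 416.15 K, T2 = 445.15 K
1/T1 - 1/T2 = 1.5655e-04
ln(t1/t2) = ln(24.4/6.8) = 1.2777
Ea = 8.314 * 1.2777 / 1.5655e-04 = 67855.2999 J/mol
Ea = 67.86 kJ/mol

67.86 kJ/mol


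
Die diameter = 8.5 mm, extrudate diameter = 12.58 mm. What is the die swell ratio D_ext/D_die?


Die swell ratio = D_extrudate / D_die
= 12.58 / 8.5
= 1.48

Die swell = 1.48


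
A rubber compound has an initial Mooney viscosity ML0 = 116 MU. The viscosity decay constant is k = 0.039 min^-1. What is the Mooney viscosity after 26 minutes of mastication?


ML = ML0 * exp(-k * t)
ML = 116 * exp(-0.039 * 26)
ML = 116 * 0.3628
ML = 42.08 MU

42.08 MU


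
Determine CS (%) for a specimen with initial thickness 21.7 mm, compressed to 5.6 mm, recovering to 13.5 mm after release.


CS = (t0 - recovered) / (t0 - ts) * 100
= (21.7 - 13.5) / (21.7 - 5.6) * 100
= 8.2 / 16.1 * 100
= 50.9%

50.9%


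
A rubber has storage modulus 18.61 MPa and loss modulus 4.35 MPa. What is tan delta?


tan delta = E'' / E'
= 4.35 / 18.61
= 0.2337

tan delta = 0.2337


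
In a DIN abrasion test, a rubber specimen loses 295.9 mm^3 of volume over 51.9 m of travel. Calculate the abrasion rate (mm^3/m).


Rate = volume_loss / distance
= 295.9 / 51.9
= 5.701 mm^3/m

5.701 mm^3/m


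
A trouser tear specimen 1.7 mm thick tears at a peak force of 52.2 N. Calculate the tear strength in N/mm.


Tear strength = force / thickness
= 52.2 / 1.7
= 30.71 N/mm

30.71 N/mm


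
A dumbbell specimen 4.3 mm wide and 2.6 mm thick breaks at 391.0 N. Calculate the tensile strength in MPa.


Area = width * thickness = 4.3 * 2.6 = 11.18 mm^2
TS = force / area = 391.0 / 11.18 = 34.97 MPa

34.97 MPa


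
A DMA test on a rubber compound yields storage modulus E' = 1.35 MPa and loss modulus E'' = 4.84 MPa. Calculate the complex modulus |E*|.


|E*| = sqrt(E'^2 + E''^2)
= sqrt(1.35^2 + 4.84^2)
= sqrt(1.8225 + 23.4256)
= 5.025 MPa

5.025 MPa


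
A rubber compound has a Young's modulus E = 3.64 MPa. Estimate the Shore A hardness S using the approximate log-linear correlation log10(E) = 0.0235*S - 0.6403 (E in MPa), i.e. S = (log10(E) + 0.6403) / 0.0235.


log10(E) = 0.0235*S - 0.6403  =>  S = (log10(E) + 0.6403) / 0.0235
log10(3.64) = 0.561101
S = (0.561101 + 0.6403) / 0.0235 = 1.201401 / 0.0235
S = 51.1

Shore A = 51.1


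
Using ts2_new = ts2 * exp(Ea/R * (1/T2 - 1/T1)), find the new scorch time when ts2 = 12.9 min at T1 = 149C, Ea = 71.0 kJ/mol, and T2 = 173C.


Convert temperatures: T1 = 149 + 273.15 = 422.15 K, T2 = 173 + 273.15 = 446.15 K
ts2_new = 12.9 * exp(71000 / 8.314 * (1/446.15 - 1/422.15))
1/T2 - 1/T1 = -1.2743e-04
ts2_new = 4.34 min

4.34 min


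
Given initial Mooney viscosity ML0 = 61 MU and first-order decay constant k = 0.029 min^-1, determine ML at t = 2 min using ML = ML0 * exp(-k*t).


ML = ML0 * exp(-k * t)
ML = 61 * exp(-0.029 * 2)
ML = 61 * 0.9436
ML = 57.56 MU

57.56 MU


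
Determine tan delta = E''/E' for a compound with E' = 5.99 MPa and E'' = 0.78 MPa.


tan delta = E'' / E'
= 0.78 / 5.99
= 0.1302

tan delta = 0.1302


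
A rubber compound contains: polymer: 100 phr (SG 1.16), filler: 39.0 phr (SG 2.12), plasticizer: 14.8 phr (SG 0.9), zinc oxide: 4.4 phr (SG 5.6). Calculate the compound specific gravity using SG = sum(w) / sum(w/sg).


Sum of weights = 158.2
Volume contributions:
  polymer: 100/1.16 = 86.2069
  filler: 39.0/2.12 = 18.3962
  plasticizer: 14.8/0.9 = 16.4444
  zinc oxide: 4.4/5.6 = 0.7857
Sum of volumes = 121.8333
SG = 158.2 / 121.8333 = 1.298

SG = 1.298


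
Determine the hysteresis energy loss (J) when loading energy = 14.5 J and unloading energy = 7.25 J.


Hysteresis loss = loading - unloading
= 14.5 - 7.25
= 7.25 J

7.25 J


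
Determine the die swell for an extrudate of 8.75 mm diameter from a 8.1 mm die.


Die swell ratio = D_extrudate / D_die
= 8.75 / 8.1
= 1.08

Die swell = 1.08


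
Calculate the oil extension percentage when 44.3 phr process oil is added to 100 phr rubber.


Oil % = oil / (100 + oil) * 100
= 44.3 / (100 + 44.3) * 100
= 44.3 / 144.3 * 100
= 30.7%

30.7%
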